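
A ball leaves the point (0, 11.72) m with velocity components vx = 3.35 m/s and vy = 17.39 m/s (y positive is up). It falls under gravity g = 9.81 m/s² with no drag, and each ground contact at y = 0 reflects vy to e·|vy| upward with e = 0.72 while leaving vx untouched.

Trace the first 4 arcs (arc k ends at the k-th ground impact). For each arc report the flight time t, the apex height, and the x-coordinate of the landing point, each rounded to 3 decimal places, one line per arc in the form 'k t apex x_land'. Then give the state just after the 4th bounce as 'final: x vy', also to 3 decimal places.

1 4.125 27.133 13.818
2 3.387 14.066 25.164
3 2.439 7.292 33.333
4 1.756 3.780 39.214
final: 39.214 6.201

Arc 1: start y=11.720, vy=17.390 → t=4.125, apex=27.133, x_land=13.818, impact vy=-23.073
  bounce: vy ← 0.72·23.073 = 16.612
Arc 2: start y=0.000, vy=16.612 → t=3.387, apex=14.066, x_land=25.164, impact vy=-16.612
  bounce: vy ← 0.72·16.612 = 11.961
Arc 3: start y=0.000, vy=11.961 → t=2.439, apex=7.292, x_land=33.333, impact vy=-11.961
  bounce: vy ← 0.72·11.961 = 8.612
Arc 4: start y=0.000, vy=8.612 → t=1.756, apex=3.780, x_land=39.214, impact vy=-8.612
  bounce: vy ← 0.72·8.612 = 6.201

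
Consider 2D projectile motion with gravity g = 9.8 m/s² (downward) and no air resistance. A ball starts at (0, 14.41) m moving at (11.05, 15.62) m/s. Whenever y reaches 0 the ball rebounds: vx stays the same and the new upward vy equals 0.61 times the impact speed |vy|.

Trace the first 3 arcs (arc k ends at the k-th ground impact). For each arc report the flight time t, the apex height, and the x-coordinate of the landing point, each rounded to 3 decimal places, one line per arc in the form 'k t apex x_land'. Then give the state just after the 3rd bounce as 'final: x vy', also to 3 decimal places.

Arc 1: start y=14.410, vy=15.620 → t=3.935, apex=26.858, x_land=43.483, impact vy=-22.944
  bounce: vy ← 0.61·22.944 = 13.996
Arc 2: start y=0.000, vy=13.996 → t=2.856, apex=9.994, x_land=75.045, impact vy=-13.996
  bounce: vy ← 0.61·13.996 = 8.537
Arc 3: start y=0.000, vy=8.537 → t=1.742, apex=3.719, x_land=94.297, impact vy=-8.537
  bounce: vy ← 0.61·8.537 = 5.208

1 3.935 26.858 43.483
2 2.856 9.994 75.045
3 1.742 3.719 94.297
final: 94.297 5.208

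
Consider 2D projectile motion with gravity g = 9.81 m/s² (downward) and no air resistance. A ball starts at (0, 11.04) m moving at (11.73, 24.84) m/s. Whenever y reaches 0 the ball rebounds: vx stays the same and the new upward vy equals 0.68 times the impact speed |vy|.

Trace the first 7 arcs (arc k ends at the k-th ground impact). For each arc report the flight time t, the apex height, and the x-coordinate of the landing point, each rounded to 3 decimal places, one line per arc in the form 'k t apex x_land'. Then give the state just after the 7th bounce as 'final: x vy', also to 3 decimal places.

Arc 1: start y=11.040, vy=24.840 → t=5.475, apex=42.489, x_land=64.225, impact vy=-28.873
  bounce: vy ← 0.68·28.873 = 19.633
Arc 2: start y=0.000, vy=19.633 → t=4.003, apex=19.647, x_land=111.177, impact vy=-19.633
  bounce: vy ← 0.68·19.633 = 13.351
Arc 3: start y=0.000, vy=13.351 → t=2.722, apex=9.085, x_land=143.105, impact vy=-13.351
  bounce: vy ← 0.68·13.351 = 9.078
Arc 4: start y=0.000, vy=9.078 → t=1.851, apex=4.201, x_land=164.815, impact vy=-9.078
  bounce: vy ← 0.68·9.078 = 6.173
Arc 5: start y=0.000, vy=6.173 → t=1.259, apex=1.942, x_land=179.579, impact vy=-6.173
  bounce: vy ← 0.68·6.173 = 4.198
Arc 6: start y=0.000, vy=4.198 → t=0.856, apex=0.898, x_land=189.618, impact vy=-4.198
  bounce: vy ← 0.68·4.198 = 2.855
Arc 7: start y=0.000, vy=2.855 → t=0.582, apex=0.415, x_land=196.444, impact vy=-2.855
  bounce: vy ← 0.68·2.855 = 1.941

1 5.475 42.489 64.225
2 4.003 19.647 111.177
3 2.722 9.085 143.105
4 1.851 4.201 164.815
5 1.259 1.942 179.579
6 0.856 0.898 189.618
7 0.582 0.415 196.444
final: 196.444 1.941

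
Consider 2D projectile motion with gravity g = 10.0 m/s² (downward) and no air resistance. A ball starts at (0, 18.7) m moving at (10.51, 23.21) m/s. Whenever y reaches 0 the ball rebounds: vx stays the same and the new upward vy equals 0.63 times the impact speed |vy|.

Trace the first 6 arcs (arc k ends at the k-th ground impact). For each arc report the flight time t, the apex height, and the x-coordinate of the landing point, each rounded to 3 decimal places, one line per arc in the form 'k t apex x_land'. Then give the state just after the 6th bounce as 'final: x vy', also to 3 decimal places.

Arc 1: start y=18.700, vy=23.210 → t=5.342, apex=45.635, x_land=56.145, impact vy=-30.211
  bounce: vy ← 0.63·30.211 = 19.033
Arc 2: start y=0.000, vy=19.033 → t=3.807, apex=18.113, x_land=96.153, impact vy=-19.033
  bounce: vy ← 0.63·19.033 = 11.991
Arc 3: start y=0.000, vy=11.991 → t=2.398, apex=7.189, x_land=121.357, impact vy=-11.991
  bounce: vy ← 0.63·11.991 = 7.554
Arc 4: start y=0.000, vy=7.554 → t=1.511, apex=2.853, x_land=137.236, impact vy=-7.554
  bounce: vy ← 0.63·7.554 = 4.759
Arc 5: start y=0.000, vy=4.759 → t=0.952, apex=1.132, x_land=147.240, impact vy=-4.759
  bounce: vy ← 0.63·4.759 = 2.998
Arc 6: start y=0.000, vy=2.998 → t=0.600, apex=0.449, x_land=153.542, impact vy=-2.998
  bounce: vy ← 0.63·2.998 = 1.889

1 5.342 45.635 56.145
2 3.807 18.113 96.153
3 2.398 7.189 121.357
4 1.511 2.853 137.236
5 0.952 1.132 147.240
6 0.600 0.449 153.542
final: 153.542 1.889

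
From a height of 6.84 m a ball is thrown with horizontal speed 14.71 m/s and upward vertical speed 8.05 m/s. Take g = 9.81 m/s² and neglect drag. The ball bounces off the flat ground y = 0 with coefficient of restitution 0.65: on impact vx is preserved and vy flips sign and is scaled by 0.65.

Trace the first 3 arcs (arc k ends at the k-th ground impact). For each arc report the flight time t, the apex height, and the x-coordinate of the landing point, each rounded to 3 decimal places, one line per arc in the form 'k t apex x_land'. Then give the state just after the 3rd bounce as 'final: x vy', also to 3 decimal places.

1 2.259 10.143 33.224
2 1.869 4.285 60.723
3 1.215 1.811 78.597
final: 78.597 3.874

Arc 1: start y=6.840, vy=8.050 → t=2.259, apex=10.143, x_land=33.224, impact vy=-14.107
  bounce: vy ← 0.65·14.107 = 9.169
Arc 2: start y=0.000, vy=9.169 → t=1.869, apex=4.285, x_land=60.723, impact vy=-9.169
  bounce: vy ← 0.65·9.169 = 5.960
Arc 3: start y=0.000, vy=5.960 → t=1.215, apex=1.811, x_land=78.597, impact vy=-5.960
  bounce: vy ← 0.65·5.960 = 3.874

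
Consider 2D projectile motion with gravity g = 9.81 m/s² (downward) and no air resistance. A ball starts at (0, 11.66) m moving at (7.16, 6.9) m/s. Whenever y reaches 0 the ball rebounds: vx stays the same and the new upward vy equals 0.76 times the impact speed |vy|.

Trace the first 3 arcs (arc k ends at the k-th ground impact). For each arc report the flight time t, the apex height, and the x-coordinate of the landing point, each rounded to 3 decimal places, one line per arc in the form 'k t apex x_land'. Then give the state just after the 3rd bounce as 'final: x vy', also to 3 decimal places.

1 2.398 14.087 17.170
2 2.576 8.136 35.613
3 1.958 4.700 49.630
final: 49.630 7.298

Arc 1: start y=11.660, vy=6.900 → t=2.398, apex=14.087, x_land=17.170, impact vy=-16.625
  bounce: vy ← 0.76·16.625 = 12.635
Arc 2: start y=0.000, vy=12.635 → t=2.576, apex=8.136, x_land=35.613, impact vy=-12.635
  bounce: vy ← 0.76·12.635 = 9.602
Arc 3: start y=0.000, vy=9.602 → t=1.958, apex=4.700, x_land=49.630, impact vy=-9.602
  bounce: vy ← 0.76·9.602 = 7.298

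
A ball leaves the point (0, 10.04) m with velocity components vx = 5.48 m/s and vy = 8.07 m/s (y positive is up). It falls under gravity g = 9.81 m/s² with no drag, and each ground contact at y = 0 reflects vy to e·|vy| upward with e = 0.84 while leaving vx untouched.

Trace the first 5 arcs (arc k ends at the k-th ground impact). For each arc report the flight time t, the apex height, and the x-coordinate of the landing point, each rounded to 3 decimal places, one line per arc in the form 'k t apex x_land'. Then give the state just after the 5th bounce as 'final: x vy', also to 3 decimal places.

1 2.473 13.359 13.552
2 2.773 9.426 28.746
3 2.329 6.651 41.508
4 1.956 4.693 52.229
5 1.643 3.311 61.234
final: 61.234 6.771

Arc 1: start y=10.040, vy=8.070 → t=2.473, apex=13.359, x_land=13.552, impact vy=-16.190
  bounce: vy ← 0.84·16.190 = 13.599
Arc 2: start y=0.000, vy=13.599 → t=2.773, apex=9.426, x_land=28.746, impact vy=-13.599
  bounce: vy ← 0.84·13.599 = 11.424
Arc 3: start y=0.000, vy=11.424 → t=2.329, apex=6.651, x_land=41.508, impact vy=-11.424
  bounce: vy ← 0.84·11.424 = 9.596
Arc 4: start y=0.000, vy=9.596 → t=1.956, apex=4.693, x_land=52.229, impact vy=-9.596
  bounce: vy ← 0.84·9.596 = 8.060
Arc 5: start y=0.000, vy=8.060 → t=1.643, apex=3.311, x_land=61.234, impact vy=-8.060
  bounce: vy ← 0.84·8.060 = 6.771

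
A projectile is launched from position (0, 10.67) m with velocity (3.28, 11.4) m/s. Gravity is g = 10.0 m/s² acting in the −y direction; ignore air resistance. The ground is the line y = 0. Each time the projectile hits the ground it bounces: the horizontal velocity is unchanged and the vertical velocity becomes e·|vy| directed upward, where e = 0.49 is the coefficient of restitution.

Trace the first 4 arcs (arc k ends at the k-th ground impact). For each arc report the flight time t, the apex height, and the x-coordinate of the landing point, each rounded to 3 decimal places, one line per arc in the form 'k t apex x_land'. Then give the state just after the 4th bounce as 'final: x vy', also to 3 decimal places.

1 2.993 17.168 9.817
2 1.816 4.122 15.773
3 0.890 0.990 18.692
4 0.436 0.238 20.122
final: 20.122 1.068

Arc 1: start y=10.670, vy=11.400 → t=2.993, apex=17.168, x_land=9.817, impact vy=-18.530
  bounce: vy ← 0.49·18.530 = 9.080
Arc 2: start y=0.000, vy=9.080 → t=1.816, apex=4.122, x_land=15.773, impact vy=-9.080
  bounce: vy ← 0.49·9.080 = 4.449
Arc 3: start y=0.000, vy=4.449 → t=0.890, apex=0.990, x_land=18.692, impact vy=-4.449
  bounce: vy ← 0.49·4.449 = 2.180
Arc 4: start y=0.000, vy=2.180 → t=0.436, apex=0.238, x_land=20.122, impact vy=-2.180
  bounce: vy ← 0.49·2.180 = 1.068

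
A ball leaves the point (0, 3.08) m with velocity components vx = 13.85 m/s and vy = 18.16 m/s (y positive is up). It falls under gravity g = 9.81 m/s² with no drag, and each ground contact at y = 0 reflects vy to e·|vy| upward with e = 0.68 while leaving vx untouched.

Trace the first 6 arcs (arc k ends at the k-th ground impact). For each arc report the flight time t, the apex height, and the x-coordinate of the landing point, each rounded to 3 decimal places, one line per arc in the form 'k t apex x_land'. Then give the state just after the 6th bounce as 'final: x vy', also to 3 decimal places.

Arc 1: start y=3.080, vy=18.160 → t=3.865, apex=19.889, x_land=53.528, impact vy=-19.754
  bounce: vy ← 0.68·19.754 = 13.433
Arc 2: start y=0.000, vy=13.433 → t=2.739, apex=9.197, x_land=91.457, impact vy=-13.433
  bounce: vy ← 0.68·13.433 = 9.134
Arc 3: start y=0.000, vy=9.134 → t=1.862, apex=4.252, x_land=117.249, impact vy=-9.134
  bounce: vy ← 0.68·9.134 = 6.211
Arc 4: start y=0.000, vy=6.211 → t=1.266, apex=1.966, x_land=134.787, impact vy=-6.211
  bounce: vy ← 0.68·6.211 = 4.224
Arc 5: start y=0.000, vy=4.224 → t=0.861, apex=0.909, x_land=146.713, impact vy=-4.224
  bounce: vy ← 0.68·4.224 = 2.872
Arc 6: start y=0.000, vy=2.872 → t=0.586, apex=0.420, x_land=154.823, impact vy=-2.872
  bounce: vy ← 0.68·2.872 = 1.953

1 3.865 19.889 53.528
2 2.739 9.197 91.457
3 1.862 4.252 117.249
4 1.266 1.966 134.787
5 0.861 0.909 146.713
6 0.586 0.420 154.823
final: 154.823 1.953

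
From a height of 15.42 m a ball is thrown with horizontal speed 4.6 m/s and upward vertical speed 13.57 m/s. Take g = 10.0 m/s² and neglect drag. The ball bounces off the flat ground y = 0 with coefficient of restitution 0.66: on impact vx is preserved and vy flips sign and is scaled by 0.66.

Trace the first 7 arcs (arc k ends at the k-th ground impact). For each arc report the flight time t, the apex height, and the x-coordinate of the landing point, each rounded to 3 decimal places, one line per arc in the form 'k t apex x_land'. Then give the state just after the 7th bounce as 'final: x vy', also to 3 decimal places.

Arc 1: start y=15.420, vy=13.570 → t=3.576, apex=24.627, x_land=16.451, impact vy=-22.193
  bounce: vy ← 0.66·22.193 = 14.648
Arc 2: start y=0.000, vy=14.648 → t=2.930, apex=10.728, x_land=29.927, impact vy=-14.648
  bounce: vy ← 0.66·14.648 = 9.667
Arc 3: start y=0.000, vy=9.667 → t=1.933, apex=4.673, x_land=38.821, impact vy=-9.667
  bounce: vy ← 0.66·9.667 = 6.381
Arc 4: start y=0.000, vy=6.381 → t=1.276, apex=2.036, x_land=44.691, impact vy=-6.381
  bounce: vy ← 0.66·6.381 = 4.211
Arc 5: start y=0.000, vy=4.211 → t=0.842, apex=0.887, x_land=48.565, impact vy=-4.211
  bounce: vy ← 0.66·4.211 = 2.779
Arc 6: start y=0.000, vy=2.779 → t=0.556, apex=0.386, x_land=51.122, impact vy=-2.779
  bounce: vy ← 0.66·2.779 = 1.834
Arc 7: start y=0.000, vy=1.834 → t=0.367, apex=0.168, x_land=52.810, impact vy=-1.834
  bounce: vy ← 0.66·1.834 = 1.211

1 3.576 24.627 16.451
2 2.930 10.728 29.927
3 1.933 4.673 38.821
4 1.276 2.036 44.691
5 0.842 0.887 48.565
6 0.556 0.386 51.122
7 0.367 0.168 52.810
final: 52.810 1.211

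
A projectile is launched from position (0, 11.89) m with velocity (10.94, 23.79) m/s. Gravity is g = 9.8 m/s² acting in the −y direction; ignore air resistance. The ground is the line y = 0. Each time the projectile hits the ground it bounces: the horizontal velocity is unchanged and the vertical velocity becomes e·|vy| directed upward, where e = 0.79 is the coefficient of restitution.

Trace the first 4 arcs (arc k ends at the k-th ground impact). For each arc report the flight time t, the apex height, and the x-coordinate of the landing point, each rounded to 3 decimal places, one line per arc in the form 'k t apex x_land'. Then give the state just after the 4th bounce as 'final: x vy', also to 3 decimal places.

1 5.312 40.766 58.112
2 4.557 25.442 107.969
3 3.600 15.878 147.356
4 2.844 9.910 178.471
final: 178.471 11.010

Arc 1: start y=11.890, vy=23.790 → t=5.312, apex=40.766, x_land=58.112, impact vy=-28.267
  bounce: vy ← 0.79·28.267 = 22.331
Arc 2: start y=0.000, vy=22.331 → t=4.557, apex=25.442, x_land=107.969, impact vy=-22.331
  bounce: vy ← 0.79·22.331 = 17.641
Arc 3: start y=0.000, vy=17.641 → t=3.600, apex=15.878, x_land=147.356, impact vy=-17.641
  bounce: vy ← 0.79·17.641 = 13.937
Arc 4: start y=0.000, vy=13.937 → t=2.844, apex=9.910, x_land=178.471, impact vy=-13.937
  bounce: vy ← 0.79·13.937 = 11.010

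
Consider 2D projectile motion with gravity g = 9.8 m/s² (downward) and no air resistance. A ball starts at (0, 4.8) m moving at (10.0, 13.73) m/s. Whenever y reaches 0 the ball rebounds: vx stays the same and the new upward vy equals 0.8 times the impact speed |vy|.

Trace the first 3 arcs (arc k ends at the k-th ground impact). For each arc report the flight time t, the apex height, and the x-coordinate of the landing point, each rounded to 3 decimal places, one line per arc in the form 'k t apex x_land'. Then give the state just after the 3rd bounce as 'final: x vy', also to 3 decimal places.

Arc 1: start y=4.800, vy=13.730 → t=3.116, apex=14.418, x_land=31.164, impact vy=-16.810
  bounce: vy ← 0.8·16.810 = 13.448
Arc 2: start y=0.000, vy=13.448 → t=2.745, apex=9.228, x_land=58.609, impact vy=-13.448
  bounce: vy ← 0.8·13.448 = 10.759
Arc 3: start y=0.000, vy=10.759 → t=2.196, apex=5.906, x_land=80.566, impact vy=-10.759
  bounce: vy ← 0.8·10.759 = 8.607

1 3.116 14.418 31.164
2 2.745 9.228 58.609
3 2.196 5.906 80.566
final: 80.566 8.607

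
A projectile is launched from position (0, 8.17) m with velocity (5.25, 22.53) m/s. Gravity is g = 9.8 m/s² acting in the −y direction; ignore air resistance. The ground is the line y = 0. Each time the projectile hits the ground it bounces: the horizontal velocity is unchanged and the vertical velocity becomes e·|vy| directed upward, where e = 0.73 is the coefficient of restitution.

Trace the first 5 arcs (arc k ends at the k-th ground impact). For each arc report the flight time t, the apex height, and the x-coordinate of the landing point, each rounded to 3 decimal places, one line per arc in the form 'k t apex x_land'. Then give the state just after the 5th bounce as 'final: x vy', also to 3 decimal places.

1 4.936 34.068 25.913
2 3.850 18.155 46.124
3 2.810 9.675 60.878
4 2.052 5.156 71.648
5 1.498 2.747 79.511
final: 79.511 5.357

Arc 1: start y=8.170, vy=22.530 → t=4.936, apex=34.068, x_land=25.913, impact vy=-25.841
  bounce: vy ← 0.73·25.841 = 18.864
Arc 2: start y=0.000, vy=18.864 → t=3.850, apex=18.155, x_land=46.124, impact vy=-18.864
  bounce: vy ← 0.73·18.864 = 13.770
Arc 3: start y=0.000, vy=13.770 → t=2.810, apex=9.675, x_land=60.878, impact vy=-13.770
  bounce: vy ← 0.73·13.770 = 10.052
Arc 4: start y=0.000, vy=10.052 → t=2.052, apex=5.156, x_land=71.648, impact vy=-10.052
  bounce: vy ← 0.73·10.052 = 7.338
Arc 5: start y=0.000, vy=7.338 → t=1.498, apex=2.747, x_land=79.511, impact vy=-7.338
  bounce: vy ← 0.73·7.338 = 5.357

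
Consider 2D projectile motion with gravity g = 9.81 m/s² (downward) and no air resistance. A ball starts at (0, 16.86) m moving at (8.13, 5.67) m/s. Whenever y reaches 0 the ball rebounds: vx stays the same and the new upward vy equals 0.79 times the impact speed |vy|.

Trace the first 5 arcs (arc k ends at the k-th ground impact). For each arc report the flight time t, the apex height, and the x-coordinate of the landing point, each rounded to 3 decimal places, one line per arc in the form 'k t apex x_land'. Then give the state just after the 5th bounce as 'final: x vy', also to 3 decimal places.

1 2.520 18.499 20.487
2 3.068 11.545 45.433
3 2.424 7.205 65.140
4 1.915 4.497 80.709
5 1.513 2.806 93.008
final: 93.008 5.862

Arc 1: start y=16.860, vy=5.670 → t=2.520, apex=18.499, x_land=20.487, impact vy=-19.051
  bounce: vy ← 0.79·19.051 = 15.050
Arc 2: start y=0.000, vy=15.050 → t=3.068, apex=11.545, x_land=45.433, impact vy=-15.050
  bounce: vy ← 0.79·15.050 = 11.890
Arc 3: start y=0.000, vy=11.890 → t=2.424, apex=7.205, x_land=65.140, impact vy=-11.890
  bounce: vy ← 0.79·11.890 = 9.393
Arc 4: start y=0.000, vy=9.393 → t=1.915, apex=4.497, x_land=80.709, impact vy=-9.393
  bounce: vy ← 0.79·9.393 = 7.420
Arc 5: start y=0.000, vy=7.420 → t=1.513, apex=2.806, x_land=93.008, impact vy=-7.420
  bounce: vy ← 0.79·7.420 = 5.862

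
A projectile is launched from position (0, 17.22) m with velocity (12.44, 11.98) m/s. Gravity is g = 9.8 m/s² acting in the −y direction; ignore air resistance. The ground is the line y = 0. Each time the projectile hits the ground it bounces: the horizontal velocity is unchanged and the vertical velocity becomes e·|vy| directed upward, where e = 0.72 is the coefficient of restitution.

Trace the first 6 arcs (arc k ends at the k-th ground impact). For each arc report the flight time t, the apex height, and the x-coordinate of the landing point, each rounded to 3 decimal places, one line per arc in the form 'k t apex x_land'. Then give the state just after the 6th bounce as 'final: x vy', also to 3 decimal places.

Arc 1: start y=17.220, vy=11.980 → t=3.460, apex=24.542, x_land=43.048, impact vy=-21.932
  bounce: vy ← 0.72·21.932 = 15.791
Arc 2: start y=0.000, vy=15.791 → t=3.223, apex=12.723, x_land=83.139, impact vy=-15.791
  bounce: vy ← 0.72·15.791 = 11.370
Arc 3: start y=0.000, vy=11.370 → t=2.320, apex=6.596, x_land=112.004, impact vy=-11.370
  bounce: vy ← 0.72·11.370 = 8.186
Arc 4: start y=0.000, vy=8.186 → t=1.671, apex=3.419, x_land=132.787, impact vy=-8.186
  bounce: vy ← 0.72·8.186 = 5.894
Arc 5: start y=0.000, vy=5.894 → t=1.203, apex=1.772, x_land=147.751, impact vy=-5.894
  bounce: vy ← 0.72·5.894 = 4.244
Arc 6: start y=0.000, vy=4.244 → t=0.866, apex=0.919, x_land=158.525, impact vy=-4.244
  bounce: vy ← 0.72·4.244 = 3.055

1 3.460 24.542 43.048
2 3.223 12.723 83.139
3 2.320 6.596 112.004
4 1.671 3.419 132.787
5 1.203 1.772 147.751
6 0.866 0.919 158.525
final: 158.525 3.055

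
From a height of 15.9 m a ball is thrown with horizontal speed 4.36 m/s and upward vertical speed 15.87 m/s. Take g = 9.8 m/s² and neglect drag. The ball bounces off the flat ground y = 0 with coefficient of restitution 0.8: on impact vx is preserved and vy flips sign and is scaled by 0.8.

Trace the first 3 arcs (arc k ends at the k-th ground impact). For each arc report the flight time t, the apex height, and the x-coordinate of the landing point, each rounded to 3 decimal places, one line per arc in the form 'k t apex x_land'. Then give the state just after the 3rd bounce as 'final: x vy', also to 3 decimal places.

1 4.042 28.750 17.622
2 3.876 18.400 34.519
3 3.100 11.776 48.037
final: 48.037 12.154

Arc 1: start y=15.900, vy=15.870 → t=4.042, apex=28.750, x_land=17.622, impact vy=-23.738
  bounce: vy ← 0.8·23.738 = 18.990
Arc 2: start y=0.000, vy=18.990 → t=3.876, apex=18.400, x_land=34.519, impact vy=-18.990
  bounce: vy ← 0.8·18.990 = 15.192
Arc 3: start y=0.000, vy=15.192 → t=3.100, apex=11.776, x_land=48.037, impact vy=-15.192
  bounce: vy ← 0.8·15.192 = 12.154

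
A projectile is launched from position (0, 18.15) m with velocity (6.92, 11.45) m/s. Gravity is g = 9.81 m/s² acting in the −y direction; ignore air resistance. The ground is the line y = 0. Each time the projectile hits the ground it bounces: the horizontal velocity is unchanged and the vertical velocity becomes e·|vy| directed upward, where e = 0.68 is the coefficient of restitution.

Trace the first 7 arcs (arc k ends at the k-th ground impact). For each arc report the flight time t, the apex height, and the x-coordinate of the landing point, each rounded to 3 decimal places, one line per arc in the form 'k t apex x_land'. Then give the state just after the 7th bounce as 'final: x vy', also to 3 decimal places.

Arc 1: start y=18.150, vy=11.450 → t=3.417, apex=24.832, x_land=23.647, impact vy=-22.073
  bounce: vy ← 0.68·22.073 = 15.009
Arc 2: start y=0.000, vy=15.009 → t=3.060, apex=11.482, x_land=44.822, impact vy=-15.009
  bounce: vy ← 0.68·15.009 = 10.206
Arc 3: start y=0.000, vy=10.206 → t=2.081, apex=5.309, x_land=59.222, impact vy=-10.206
  bounce: vy ← 0.68·10.206 = 6.940
Arc 4: start y=0.000, vy=6.940 → t=1.415, apex=2.455, x_land=69.013, impact vy=-6.940
  bounce: vy ← 0.68·6.940 = 4.719
Arc 5: start y=0.000, vy=4.719 → t=0.962, apex=1.135, x_land=75.671, impact vy=-4.719
  bounce: vy ← 0.68·4.719 = 3.209
Arc 6: start y=0.000, vy=3.209 → t=0.654, apex=0.525, x_land=80.199, impact vy=-3.209
  bounce: vy ← 0.68·3.209 = 2.182
Arc 7: start y=0.000, vy=2.182 → t=0.445, apex=0.243, x_land=83.278, impact vy=-2.182
  bounce: vy ← 0.68·2.182 = 1.484

1 3.417 24.832 23.647
2 3.060 11.482 44.822
3 2.081 5.309 59.222
4 1.415 2.455 69.013
5 0.962 1.135 75.671
6 0.654 0.525 80.199
7 0.445 0.243 83.278
final: 83.278 1.484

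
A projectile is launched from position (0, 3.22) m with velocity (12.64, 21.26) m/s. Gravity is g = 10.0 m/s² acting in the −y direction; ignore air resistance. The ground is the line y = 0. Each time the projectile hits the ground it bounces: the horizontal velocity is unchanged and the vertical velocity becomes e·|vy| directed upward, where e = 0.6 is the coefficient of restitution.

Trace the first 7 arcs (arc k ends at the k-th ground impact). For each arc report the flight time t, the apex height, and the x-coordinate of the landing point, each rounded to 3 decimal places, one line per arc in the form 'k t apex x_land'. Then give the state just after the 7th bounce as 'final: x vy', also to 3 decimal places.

Arc 1: start y=3.220, vy=21.260 → t=4.398, apex=25.819, x_land=55.596, impact vy=-22.724
  bounce: vy ← 0.6·22.724 = 13.634
Arc 2: start y=0.000, vy=13.634 → t=2.727, apex=9.295, x_land=90.064, impact vy=-13.634
  bounce: vy ← 0.6·13.634 = 8.181
Arc 3: start y=0.000, vy=8.181 → t=1.636, apex=3.346, x_land=110.745, impact vy=-8.181
  bounce: vy ← 0.6·8.181 = 4.908
Arc 4: start y=0.000, vy=4.908 → t=0.982, apex=1.205, x_land=123.153, impact vy=-4.908
  bounce: vy ← 0.6·4.908 = 2.945
Arc 5: start y=0.000, vy=2.945 → t=0.589, apex=0.434, x_land=130.598, impact vy=-2.945
  bounce: vy ← 0.6·2.945 = 1.767
Arc 6: start y=0.000, vy=1.767 → t=0.353, apex=0.156, x_land=135.065, impact vy=-1.767
  bounce: vy ← 0.6·1.767 = 1.060
Arc 7: start y=0.000, vy=1.060 → t=0.212, apex=0.056, x_land=137.746, impact vy=-1.060
  bounce: vy ← 0.6·1.060 = 0.636

1 4.398 25.819 55.596
2 2.727 9.295 90.064
3 1.636 3.346 110.745
4 0.982 1.205 123.153
5 0.589 0.434 130.598
6 0.353 0.156 135.065
7 0.212 0.056 137.746
final: 137.746 0.636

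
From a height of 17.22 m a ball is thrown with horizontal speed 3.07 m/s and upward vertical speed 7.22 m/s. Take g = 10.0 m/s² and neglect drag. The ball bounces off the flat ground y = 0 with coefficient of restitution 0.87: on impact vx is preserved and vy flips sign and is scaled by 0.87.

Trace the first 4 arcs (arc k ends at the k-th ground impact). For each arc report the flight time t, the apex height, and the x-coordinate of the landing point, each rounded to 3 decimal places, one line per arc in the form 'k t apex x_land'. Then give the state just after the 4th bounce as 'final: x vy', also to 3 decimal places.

1 2.713 19.826 8.330
2 3.465 15.007 18.967
3 3.014 11.359 28.221
4 2.623 8.597 36.273
final: 36.273 11.408

Arc 1: start y=17.220, vy=7.220 → t=2.713, apex=19.826, x_land=8.330, impact vy=-19.913
  bounce: vy ← 0.87·19.913 = 17.324
Arc 2: start y=0.000, vy=17.324 → t=3.465, apex=15.007, x_land=18.967, impact vy=-17.324
  bounce: vy ← 0.87·17.324 = 15.072
Arc 3: start y=0.000, vy=15.072 → t=3.014, apex=11.359, x_land=28.221, impact vy=-15.072
  bounce: vy ← 0.87·15.072 = 13.113
Arc 4: start y=0.000, vy=13.113 → t=2.623, apex=8.597, x_land=36.273, impact vy=-13.113
  bounce: vy ← 0.87·13.113 = 11.408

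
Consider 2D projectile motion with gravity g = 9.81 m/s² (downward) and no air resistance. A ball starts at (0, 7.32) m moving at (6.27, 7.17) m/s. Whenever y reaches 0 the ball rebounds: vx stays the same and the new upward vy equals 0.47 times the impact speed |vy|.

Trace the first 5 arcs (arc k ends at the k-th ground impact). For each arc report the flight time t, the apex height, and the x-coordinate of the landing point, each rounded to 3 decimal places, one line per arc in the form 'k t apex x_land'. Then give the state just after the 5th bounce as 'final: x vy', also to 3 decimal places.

Arc 1: start y=7.320, vy=7.170 → t=2.154, apex=9.940, x_land=13.508, impact vy=-13.965
  bounce: vy ← 0.47·13.965 = 6.564
Arc 2: start y=0.000, vy=6.564 → t=1.338, apex=2.196, x_land=21.899, impact vy=-6.564
  bounce: vy ← 0.47·6.564 = 3.085
Arc 3: start y=0.000, vy=3.085 → t=0.629, apex=0.485, x_land=25.842, impact vy=-3.085
  bounce: vy ← 0.47·3.085 = 1.450
Arc 4: start y=0.000, vy=1.450 → t=0.296, apex=0.107, x_land=27.695, impact vy=-1.450
  bounce: vy ← 0.47·1.450 = 0.681
Arc 5: start y=0.000, vy=0.681 → t=0.139, apex=0.024, x_land=28.567, impact vy=-0.681
  bounce: vy ← 0.47·0.681 = 0.320

1 2.154 9.940 13.508
2 1.338 2.196 21.899
3 0.629 0.485 25.842
4 0.296 0.107 27.695
5 0.139 0.024 28.567
final: 28.567 0.320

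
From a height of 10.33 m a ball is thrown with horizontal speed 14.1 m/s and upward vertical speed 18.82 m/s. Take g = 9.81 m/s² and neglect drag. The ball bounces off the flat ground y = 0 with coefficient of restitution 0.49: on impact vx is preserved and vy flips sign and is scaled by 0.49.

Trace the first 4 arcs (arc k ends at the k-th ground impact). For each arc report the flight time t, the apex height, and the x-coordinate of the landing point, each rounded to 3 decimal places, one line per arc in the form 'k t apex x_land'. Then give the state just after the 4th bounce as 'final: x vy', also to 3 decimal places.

Arc 1: start y=10.330, vy=18.820 → t=4.324, apex=28.383, x_land=60.968, impact vy=-23.598
  bounce: vy ← 0.49·23.598 = 11.563
Arc 2: start y=0.000, vy=11.563 → t=2.357, apex=6.815, x_land=94.207, impact vy=-11.563
  bounce: vy ← 0.49·11.563 = 5.666
Arc 3: start y=0.000, vy=5.666 → t=1.155, apex=1.636, x_land=110.494, impact vy=-5.666
  bounce: vy ← 0.49·5.666 = 2.776
Arc 4: start y=0.000, vy=2.776 → t=0.566, apex=0.393, x_land=118.475, impact vy=-2.776
  bounce: vy ← 0.49·2.776 = 1.360

1 4.324 28.383 60.968
2 2.357 6.815 94.207
3 1.155 1.636 110.494
4 0.566 0.393 118.475
final: 118.475 1.360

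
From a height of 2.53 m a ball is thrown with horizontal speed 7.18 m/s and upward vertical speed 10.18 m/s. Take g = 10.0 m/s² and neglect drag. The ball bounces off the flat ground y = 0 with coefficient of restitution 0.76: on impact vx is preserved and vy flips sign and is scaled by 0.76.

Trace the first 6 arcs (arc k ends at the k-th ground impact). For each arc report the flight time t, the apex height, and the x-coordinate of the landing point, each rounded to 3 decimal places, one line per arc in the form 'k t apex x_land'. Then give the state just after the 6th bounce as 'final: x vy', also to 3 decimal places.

1 2.260 7.712 16.226
2 1.888 4.454 29.780
3 1.435 2.573 40.081
4 1.090 1.486 47.909
5 0.829 0.858 53.859
6 0.630 0.496 58.381
final: 58.381 2.393

Arc 1: start y=2.530, vy=10.180 → t=2.260, apex=7.712, x_land=16.226, impact vy=-12.419
  bounce: vy ← 0.76·12.419 = 9.438
Arc 2: start y=0.000, vy=9.438 → t=1.888, apex=4.454, x_land=29.780, impact vy=-9.438
  bounce: vy ← 0.76·9.438 = 7.173
Arc 3: start y=0.000, vy=7.173 → t=1.435, apex=2.573, x_land=40.081, impact vy=-7.173
  bounce: vy ← 0.76·7.173 = 5.452
Arc 4: start y=0.000, vy=5.452 → t=1.090, apex=1.486, x_land=47.909, impact vy=-5.452
  bounce: vy ← 0.76·5.452 = 4.143
Arc 5: start y=0.000, vy=4.143 → t=0.829, apex=0.858, x_land=53.859, impact vy=-4.143
  bounce: vy ← 0.76·4.143 = 3.149
Arc 6: start y=0.000, vy=3.149 → t=0.630, apex=0.496, x_land=58.381, impact vy=-3.149
  bounce: vy ← 0.76·3.149 = 2.393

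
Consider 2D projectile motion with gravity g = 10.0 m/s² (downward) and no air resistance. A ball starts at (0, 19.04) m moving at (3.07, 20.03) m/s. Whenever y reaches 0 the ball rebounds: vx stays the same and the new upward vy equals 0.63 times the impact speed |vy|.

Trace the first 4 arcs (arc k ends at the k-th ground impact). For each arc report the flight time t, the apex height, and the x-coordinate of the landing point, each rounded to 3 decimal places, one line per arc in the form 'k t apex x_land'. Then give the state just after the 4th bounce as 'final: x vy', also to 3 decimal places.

Arc 1: start y=19.040, vy=20.030 → t=4.799, apex=39.100, x_land=14.734, impact vy=-27.964
  bounce: vy ← 0.63·27.964 = 17.617
Arc 2: start y=0.000, vy=17.617 → t=3.523, apex=15.519, x_land=25.551, impact vy=-17.617
  bounce: vy ← 0.63·17.617 = 11.099
Arc 3: start y=0.000, vy=11.099 → t=2.220, apex=6.159, x_land=32.366, impact vy=-11.099
  bounce: vy ← 0.63·11.099 = 6.992
Arc 4: start y=0.000, vy=6.992 → t=1.398, apex=2.445, x_land=36.660, impact vy=-6.992
  bounce: vy ← 0.63·6.992 = 4.405

1 4.799 39.100 14.734
2 3.523 15.519 25.551
3 2.220 6.159 32.366
4 1.398 2.445 36.660
final: 36.660 4.405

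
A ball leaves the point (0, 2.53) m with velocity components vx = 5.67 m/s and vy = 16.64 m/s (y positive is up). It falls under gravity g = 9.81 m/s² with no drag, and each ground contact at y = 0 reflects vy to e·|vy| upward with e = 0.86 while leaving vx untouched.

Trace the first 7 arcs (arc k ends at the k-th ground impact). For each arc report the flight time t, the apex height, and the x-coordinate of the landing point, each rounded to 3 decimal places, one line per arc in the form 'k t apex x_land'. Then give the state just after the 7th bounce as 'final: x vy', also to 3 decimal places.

1 3.538 16.643 20.062
2 3.168 12.309 38.026
3 2.725 9.104 53.475
4 2.343 6.733 66.761
5 2.015 4.980 78.187
6 1.733 3.683 88.014
7 1.490 2.724 96.464
final: 96.464 6.287

Arc 1: start y=2.530, vy=16.640 → t=3.538, apex=16.643, x_land=20.062, impact vy=-18.070
  bounce: vy ← 0.86·18.070 = 15.540
Arc 2: start y=0.000, vy=15.540 → t=3.168, apex=12.309, x_land=38.026, impact vy=-15.540
  bounce: vy ← 0.86·15.540 = 13.365
Arc 3: start y=0.000, vy=13.365 → t=2.725, apex=9.104, x_land=53.475, impact vy=-13.365
  bounce: vy ← 0.86·13.365 = 11.494
Arc 4: start y=0.000, vy=11.494 → t=2.343, apex=6.733, x_land=66.761, impact vy=-11.494
  bounce: vy ← 0.86·11.494 = 9.884
Arc 5: start y=0.000, vy=9.884 → t=2.015, apex=4.980, x_land=78.187, impact vy=-9.884
  bounce: vy ← 0.86·9.884 = 8.501
Arc 6: start y=0.000, vy=8.501 → t=1.733, apex=3.683, x_land=88.014, impact vy=-8.501
  bounce: vy ← 0.86·8.501 = 7.311
Arc 7: start y=0.000, vy=7.311 → t=1.490, apex=2.724, x_land=96.464, impact vy=-7.311
  bounce: vy ← 0.86·7.311 = 6.287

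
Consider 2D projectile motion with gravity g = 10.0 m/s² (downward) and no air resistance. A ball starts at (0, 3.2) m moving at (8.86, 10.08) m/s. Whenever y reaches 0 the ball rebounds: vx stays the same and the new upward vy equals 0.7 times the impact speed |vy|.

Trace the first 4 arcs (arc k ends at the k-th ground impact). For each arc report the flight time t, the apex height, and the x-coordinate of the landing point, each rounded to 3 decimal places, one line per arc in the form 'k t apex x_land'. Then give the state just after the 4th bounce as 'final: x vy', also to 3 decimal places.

Arc 1: start y=3.200, vy=10.080 → t=2.295, apex=8.280, x_land=20.333, impact vy=-12.869
  bounce: vy ← 0.7·12.869 = 9.008
Arc 2: start y=0.000, vy=9.008 → t=1.802, apex=4.057, x_land=36.295, impact vy=-9.008
  bounce: vy ← 0.7·9.008 = 6.306
Arc 3: start y=0.000, vy=6.306 → t=1.261, apex=1.988, x_land=47.469, impact vy=-6.306
  bounce: vy ← 0.7·6.306 = 4.414
Arc 4: start y=0.000, vy=4.414 → t=0.883, apex=0.974, x_land=55.290, impact vy=-4.414
  bounce: vy ← 0.7·4.414 = 3.090

1 2.295 8.280 20.333
2 1.802 4.057 36.295
3 1.261 1.988 47.469
4 0.883 0.974 55.290
final: 55.290 3.090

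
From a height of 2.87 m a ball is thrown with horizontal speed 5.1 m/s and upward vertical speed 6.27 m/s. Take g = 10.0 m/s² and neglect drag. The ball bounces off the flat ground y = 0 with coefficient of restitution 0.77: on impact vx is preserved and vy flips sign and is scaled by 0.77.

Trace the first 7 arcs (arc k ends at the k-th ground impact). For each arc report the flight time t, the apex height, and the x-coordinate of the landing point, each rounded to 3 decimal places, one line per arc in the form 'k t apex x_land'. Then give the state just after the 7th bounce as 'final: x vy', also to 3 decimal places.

Arc 1: start y=2.870, vy=6.270 → t=1.610, apex=4.836, x_land=8.213, impact vy=-9.834
  bounce: vy ← 0.77·9.834 = 7.572
Arc 2: start y=0.000, vy=7.572 → t=1.514, apex=2.867, x_land=15.937, impact vy=-7.572
  bounce: vy ← 0.77·7.572 = 5.831
Arc 3: start y=0.000, vy=5.831 → t=1.166, apex=1.700, x_land=21.884, impact vy=-5.831
  bounce: vy ← 0.77·5.831 = 4.490
Arc 4: start y=0.000, vy=4.490 → t=0.898, apex=1.008, x_land=26.464, impact vy=-4.490
  bounce: vy ← 0.77·4.490 = 3.457
Arc 5: start y=0.000, vy=3.457 → t=0.691, apex=0.598, x_land=29.990, impact vy=-3.457
  bounce: vy ← 0.77·3.457 = 2.662
Arc 6: start y=0.000, vy=2.662 → t=0.532, apex=0.354, x_land=32.705, impact vy=-2.662
  bounce: vy ← 0.77·2.662 = 2.050
Arc 7: start y=0.000, vy=2.050 → t=0.410, apex=0.210, x_land=34.796, impact vy=-2.050
  bounce: vy ← 0.77·2.050 = 1.578

1 1.610 4.836 8.213
2 1.514 2.867 15.937
3 1.166 1.700 21.884
4 0.898 1.008 26.464
5 0.691 0.598 29.990
6 0.532 0.354 32.705
7 0.410 0.210 34.796
final: 34.796 1.578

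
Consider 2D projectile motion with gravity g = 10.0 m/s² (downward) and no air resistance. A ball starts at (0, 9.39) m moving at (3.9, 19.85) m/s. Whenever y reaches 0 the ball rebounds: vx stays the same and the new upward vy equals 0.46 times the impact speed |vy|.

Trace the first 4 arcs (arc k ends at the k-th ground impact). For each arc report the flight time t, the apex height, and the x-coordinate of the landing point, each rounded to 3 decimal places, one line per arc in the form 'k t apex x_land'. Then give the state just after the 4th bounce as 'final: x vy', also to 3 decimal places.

Arc 1: start y=9.390, vy=19.850 → t=4.397, apex=29.091, x_land=17.149, impact vy=-24.121
  bounce: vy ← 0.46·24.121 = 11.096
Arc 2: start y=0.000, vy=11.096 → t=2.219, apex=6.156, x_land=25.803, impact vy=-11.096
  bounce: vy ← 0.46·11.096 = 5.104
Arc 3: start y=0.000, vy=5.104 → t=1.021, apex=1.303, x_land=29.784, impact vy=-5.104
  bounce: vy ← 0.46·5.104 = 2.348
Arc 4: start y=0.000, vy=2.348 → t=0.470, apex=0.276, x_land=31.616, impact vy=-2.348
  bounce: vy ← 0.46·2.348 = 1.080

1 4.397 29.091 17.149
2 2.219 6.156 25.803
3 1.021 1.303 29.784
4 0.470 0.276 31.616
final: 31.616 1.080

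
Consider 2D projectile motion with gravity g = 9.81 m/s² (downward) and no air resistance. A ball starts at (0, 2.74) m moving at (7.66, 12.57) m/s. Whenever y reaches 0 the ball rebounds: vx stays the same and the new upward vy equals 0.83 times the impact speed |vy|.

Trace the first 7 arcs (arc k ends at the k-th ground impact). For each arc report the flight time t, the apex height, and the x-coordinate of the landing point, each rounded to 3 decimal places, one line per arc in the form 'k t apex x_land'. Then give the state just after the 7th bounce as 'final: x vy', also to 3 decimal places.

1 2.765 10.793 21.178
2 2.462 7.435 40.040
3 2.044 5.122 55.696
4 1.696 3.529 68.690
5 1.408 2.431 79.475
6 1.169 1.675 88.427
7 0.970 1.154 95.857
final: 95.857 3.949

Arc 1: start y=2.740, vy=12.570 → t=2.765, apex=10.793, x_land=21.178, impact vy=-14.552
  bounce: vy ← 0.83·14.552 = 12.078
Arc 2: start y=0.000, vy=12.078 → t=2.462, apex=7.435, x_land=40.040, impact vy=-12.078
  bounce: vy ← 0.83·12.078 = 10.025
Arc 3: start y=0.000, vy=10.025 → t=2.044, apex=5.122, x_land=55.696, impact vy=-10.025
  bounce: vy ← 0.83·10.025 = 8.321
Arc 4: start y=0.000, vy=8.321 → t=1.696, apex=3.529, x_land=68.690, impact vy=-8.321
  bounce: vy ← 0.83·8.321 = 6.906
Arc 5: start y=0.000, vy=6.906 → t=1.408, apex=2.431, x_land=79.475, impact vy=-6.906
  bounce: vy ← 0.83·6.906 = 5.732
Arc 6: start y=0.000, vy=5.732 → t=1.169, apex=1.675, x_land=88.427, impact vy=-5.732
  bounce: vy ← 0.83·5.732 = 4.758
Arc 7: start y=0.000, vy=4.758 → t=0.970, apex=1.154, x_land=95.857, impact vy=-4.758
  bounce: vy ← 0.83·4.758 = 3.949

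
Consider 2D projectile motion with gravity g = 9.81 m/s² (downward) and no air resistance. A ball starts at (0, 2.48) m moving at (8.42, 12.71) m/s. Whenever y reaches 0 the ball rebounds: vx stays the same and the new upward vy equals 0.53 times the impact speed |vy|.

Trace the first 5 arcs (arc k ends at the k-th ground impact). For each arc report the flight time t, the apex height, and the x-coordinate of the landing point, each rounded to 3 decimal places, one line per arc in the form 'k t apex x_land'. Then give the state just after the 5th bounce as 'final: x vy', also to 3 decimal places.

1 2.774 10.714 23.353
2 1.567 3.009 36.544
3 0.830 0.845 43.535
4 0.440 0.237 47.240
5 0.233 0.067 49.204
final: 49.204 0.606

Arc 1: start y=2.480, vy=12.710 → t=2.774, apex=10.714, x_land=23.353, impact vy=-14.498
  bounce: vy ← 0.53·14.498 = 7.684
Arc 2: start y=0.000, vy=7.684 → t=1.567, apex=3.009, x_land=36.544, impact vy=-7.684
  bounce: vy ← 0.53·7.684 = 4.073
Arc 3: start y=0.000, vy=4.073 → t=0.830, apex=0.845, x_land=43.535, impact vy=-4.073
  bounce: vy ← 0.53·4.073 = 2.158
Arc 4: start y=0.000, vy=2.158 → t=0.440, apex=0.237, x_land=47.240, impact vy=-2.158
  bounce: vy ← 0.53·2.158 = 1.144
Arc 5: start y=0.000, vy=1.144 → t=0.233, apex=0.067, x_land=49.204, impact vy=-1.144
  bounce: vy ← 0.53·1.144 = 0.606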